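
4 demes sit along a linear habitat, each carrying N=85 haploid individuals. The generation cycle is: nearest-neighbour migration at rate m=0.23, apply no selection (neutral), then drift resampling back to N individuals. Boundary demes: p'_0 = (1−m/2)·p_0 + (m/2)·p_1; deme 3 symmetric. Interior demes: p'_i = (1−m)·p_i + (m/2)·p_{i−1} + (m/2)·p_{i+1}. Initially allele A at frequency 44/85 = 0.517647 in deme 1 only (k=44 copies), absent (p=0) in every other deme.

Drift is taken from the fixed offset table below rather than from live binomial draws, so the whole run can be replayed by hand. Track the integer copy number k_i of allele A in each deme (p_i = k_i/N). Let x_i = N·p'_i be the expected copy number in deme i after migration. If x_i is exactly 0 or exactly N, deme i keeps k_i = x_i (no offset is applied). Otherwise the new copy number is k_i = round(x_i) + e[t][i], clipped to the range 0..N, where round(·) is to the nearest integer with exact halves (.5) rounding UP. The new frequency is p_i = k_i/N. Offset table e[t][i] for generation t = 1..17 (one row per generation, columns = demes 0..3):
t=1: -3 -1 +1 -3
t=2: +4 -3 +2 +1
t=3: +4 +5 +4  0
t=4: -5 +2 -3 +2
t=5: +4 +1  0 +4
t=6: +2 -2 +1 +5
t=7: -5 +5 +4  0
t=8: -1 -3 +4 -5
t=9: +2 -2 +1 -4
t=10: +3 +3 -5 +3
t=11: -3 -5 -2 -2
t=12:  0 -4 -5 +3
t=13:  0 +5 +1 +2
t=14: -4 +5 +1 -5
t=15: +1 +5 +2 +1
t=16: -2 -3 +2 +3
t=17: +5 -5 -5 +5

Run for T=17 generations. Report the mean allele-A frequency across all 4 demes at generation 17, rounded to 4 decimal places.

0.1941

t=0: k=[0 44 0 0]
t=1: x=[5.0600 33.8800 5.0600 0.0000] k=[2 33 6 0]
t=2: x=[5.5650 26.3300 8.4150 0.6900] k=[10 23 10 2]
t=3: x=[11.4950 20.0100 10.5750 2.9200] k=[15 25 15 3]
t=4: x=[16.1500 22.7000 14.7700 4.3800] k=[11 25 12 6]
t=5: x=[12.6100 21.8950 12.8050 6.6900] k=[17 23 13 11]
t=6: x=[17.6900 21.1600 13.9200 11.2300] k=[20 19 15 16]
t=7: x=[19.8850 18.6550 15.5750 15.8850] k=[15 24 20 16]
t=8: x=[16.0350 22.5050 20.0000 16.4600] k=[15 20 24 11]
t=9: x=[15.5750 19.8850 22.0450 12.4950] k=[18 18 23 8]
t=10: x=[18.0000 18.5750 20.7000 9.7250] k=[21 22 16 13]
t=11: x=[21.1150 21.1950 16.3450 13.3450] k=[18 16 14 11]
t=12: x=[17.7700 16.0000 13.8850 11.3450] k=[18 12 9 14]
t=13: x=[17.3100 12.3450 9.9200 13.4250] k=[17 17 11 15]
t=14: x=[17.0000 16.3100 12.1500 14.5400] k=[13 21 13 10]
t=15: x=[13.9200 19.1600 13.5750 10.3450] k=[15 24 16 11]
t=16: x=[16.0350 22.0450 16.3450 11.5750] k=[14 19 18 15]
t=17: x=[14.5750 18.3100 17.7700 15.3450] k=[20 13 13 20]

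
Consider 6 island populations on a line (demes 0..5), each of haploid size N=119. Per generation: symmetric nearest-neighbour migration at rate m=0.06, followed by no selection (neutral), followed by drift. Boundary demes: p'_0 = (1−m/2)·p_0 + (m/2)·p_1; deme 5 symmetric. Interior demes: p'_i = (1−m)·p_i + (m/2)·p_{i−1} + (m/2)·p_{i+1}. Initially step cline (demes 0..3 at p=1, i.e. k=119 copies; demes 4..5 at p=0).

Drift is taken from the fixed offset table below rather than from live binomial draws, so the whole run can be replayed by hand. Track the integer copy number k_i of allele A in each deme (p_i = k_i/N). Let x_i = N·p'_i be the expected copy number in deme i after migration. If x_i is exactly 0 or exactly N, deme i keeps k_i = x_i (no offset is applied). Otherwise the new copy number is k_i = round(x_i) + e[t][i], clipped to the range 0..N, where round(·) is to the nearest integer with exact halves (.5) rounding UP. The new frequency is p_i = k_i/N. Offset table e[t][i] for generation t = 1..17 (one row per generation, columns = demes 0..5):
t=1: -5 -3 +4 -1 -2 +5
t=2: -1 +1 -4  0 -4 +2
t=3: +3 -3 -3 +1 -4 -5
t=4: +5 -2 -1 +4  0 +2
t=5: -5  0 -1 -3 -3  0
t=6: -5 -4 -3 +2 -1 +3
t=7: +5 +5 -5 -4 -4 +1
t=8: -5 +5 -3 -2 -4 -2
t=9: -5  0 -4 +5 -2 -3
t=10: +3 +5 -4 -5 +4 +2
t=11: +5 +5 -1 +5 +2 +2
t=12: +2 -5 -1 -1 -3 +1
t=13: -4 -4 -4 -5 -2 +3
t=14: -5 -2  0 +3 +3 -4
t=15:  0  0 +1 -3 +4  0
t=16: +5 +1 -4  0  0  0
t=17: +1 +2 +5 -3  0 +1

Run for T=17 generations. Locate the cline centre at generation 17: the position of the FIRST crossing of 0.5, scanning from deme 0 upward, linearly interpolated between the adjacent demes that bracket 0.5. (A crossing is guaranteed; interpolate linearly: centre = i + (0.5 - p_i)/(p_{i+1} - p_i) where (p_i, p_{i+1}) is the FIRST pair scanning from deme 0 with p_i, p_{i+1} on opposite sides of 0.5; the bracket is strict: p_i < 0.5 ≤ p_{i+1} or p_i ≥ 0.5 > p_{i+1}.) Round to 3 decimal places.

3.239

t=0: k=[119 119 119 119 0 0]
t=1: x=[119.0000 119.0000 119.0000 115.4300 3.5700 0.0000] k=[119 119 119 114 2 0]
t=2: x=[119.0000 119.0000 118.8500 110.7900 5.3000 0.0600] k=[119 119 115 111 1 2]
t=3: x=[119.0000 118.8800 115.0000 107.8200 4.3300 1.9700] k=[119 116 112 109 0 0]
t=4: x=[118.9100 115.9700 112.0300 105.8200 3.2700 0.0000] k=[119 114 111 110 3 0]
t=5: x=[118.8500 114.0600 111.0600 106.8200 6.1200 0.0900] k=[114 114 110 104 3 0]
t=6: x=[114.0000 113.8800 109.9400 101.1500 5.9400 0.0900] k=[109 110 107 103 5 3]
t=7: x=[109.0300 109.8800 106.9700 100.1800 7.8800 3.0600] k=[114 115 102 96 4 4]
t=8: x=[114.0300 114.5800 102.2100 93.4200 6.7600 4.0000] k=[109 119 99 91 3 2]
t=9: x=[109.3000 118.1000 99.3600 88.6000 5.6100 2.0300] k=[104 118 95 94 4 0]
t=10: x=[104.4200 116.8900 95.6600 91.3300 6.5800 0.1200] k=[107 119 92 86 11 2]
t=11: x=[107.3600 117.8300 92.6300 83.9300 12.9800 2.2700] k=[112 119 92 89 15 4]
t=12: x=[112.2100 117.9800 92.7200 86.8700 16.8900 4.3300] k=[114 113 92 86 14 5]
t=13: x=[113.9700 112.4000 92.4500 84.0200 15.8900 5.2700] k=[110 108 88 79 14 8]
t=14: x=[109.9400 107.4600 88.3300 77.3200 15.7700 8.1800] k=[105 105 88 80 19 4]
t=15: x=[105.0000 104.4900 88.2700 78.4100 20.3800 4.4500] k=[105 104 89 75 24 4]
t=16: x=[104.9700 103.5800 89.0300 73.8900 24.9300 4.6000] k=[110 105 85 74 25 5]
t=17: x=[109.8500 104.5500 85.2700 72.8600 25.8700 5.6000] k=[111 107 90 70 26 7]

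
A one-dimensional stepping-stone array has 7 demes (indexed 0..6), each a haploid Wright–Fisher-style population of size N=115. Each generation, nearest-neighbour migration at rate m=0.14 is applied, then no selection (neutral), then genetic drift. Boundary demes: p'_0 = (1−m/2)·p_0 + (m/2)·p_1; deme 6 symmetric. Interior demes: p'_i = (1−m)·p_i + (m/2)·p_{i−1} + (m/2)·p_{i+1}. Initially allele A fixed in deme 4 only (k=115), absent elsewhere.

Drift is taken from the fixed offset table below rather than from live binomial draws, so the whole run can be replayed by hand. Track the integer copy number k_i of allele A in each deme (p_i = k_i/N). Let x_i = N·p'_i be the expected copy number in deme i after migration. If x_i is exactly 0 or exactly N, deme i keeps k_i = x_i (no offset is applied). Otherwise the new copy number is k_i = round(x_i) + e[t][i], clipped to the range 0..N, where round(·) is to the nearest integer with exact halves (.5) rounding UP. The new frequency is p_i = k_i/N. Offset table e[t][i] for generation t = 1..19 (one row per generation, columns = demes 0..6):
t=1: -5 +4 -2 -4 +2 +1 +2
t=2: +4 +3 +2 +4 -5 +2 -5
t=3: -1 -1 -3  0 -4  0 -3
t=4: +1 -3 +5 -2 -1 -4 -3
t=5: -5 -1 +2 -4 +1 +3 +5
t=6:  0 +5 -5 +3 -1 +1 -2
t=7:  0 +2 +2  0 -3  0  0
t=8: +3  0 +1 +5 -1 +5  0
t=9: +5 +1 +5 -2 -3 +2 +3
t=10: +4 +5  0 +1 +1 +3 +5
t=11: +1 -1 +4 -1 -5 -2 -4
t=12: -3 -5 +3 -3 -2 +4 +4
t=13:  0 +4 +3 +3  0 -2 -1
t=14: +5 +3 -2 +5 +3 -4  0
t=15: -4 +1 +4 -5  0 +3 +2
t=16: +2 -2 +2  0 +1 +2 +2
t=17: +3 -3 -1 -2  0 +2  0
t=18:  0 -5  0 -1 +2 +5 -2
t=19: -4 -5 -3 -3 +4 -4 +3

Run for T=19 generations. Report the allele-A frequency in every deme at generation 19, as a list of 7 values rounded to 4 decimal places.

t=0: k=[0 0 0 0 115 0 0]
t=1: x=[0.0000 0.0000 0.0000 8.0500 98.9000 8.0500 0.0000] k=[0 0 0 4 101 9 0]
t=2: x=[0.0000 0.0000 0.2800 10.5100 87.7700 14.8100 0.6300] k=[0 0 2 15 83 17 0]
t=3: x=[0.0000 0.1400 2.7700 18.8500 73.6200 20.4300 1.1900] k=[0 0 0 19 70 20 0]
t=4: x=[0.0000 0.0000 1.3300 21.2400 62.9300 22.1000 1.4000] k=[0 0 6 19 62 18 0]
t=5: x=[0.0000 0.4200 6.4900 21.1000 55.9100 19.8200 1.2600] k=[0 0 8 17 57 23 6]
t=6: x=[0.0000 0.5600 8.0700 19.1700 51.8200 24.1900 7.1900] k=[0 6 3 22 51 25 5]
t=7: x=[0.4200 5.3700 4.5400 22.7000 47.1500 25.4200 6.4000] k=[0 7 7 23 44 25 6]
t=8: x=[0.4900 6.5100 8.1200 23.3500 41.2000 25.0000 7.3300] k=[3 7 9 28 40 30 7]
t=9: x=[3.2800 6.8600 10.1900 27.5100 38.4600 29.0900 8.6100] k=[8 8 15 26 35 31 12]
t=10: x=[8.0000 8.4900 15.2800 25.8600 34.0900 29.9500 13.3300] k=[12 13 15 27 35 33 18]
t=11: x=[12.0700 13.0700 15.7000 26.7200 34.3000 32.0900 19.0500] k=[13 12 20 26 29 30 15]
t=12: x=[12.9300 12.6300 19.8600 25.7900 28.8600 28.8800 16.0500] k=[10 8 23 23 27 33 20]
t=13: x=[9.8600 9.1900 21.9500 23.2800 27.1400 31.6700 20.9100] k=[10 13 25 26 27 30 20]
t=14: x=[10.2100 13.6300 24.2300 26.0000 27.1400 29.0900 20.7000] k=[15 17 22 31 30 25 21]
t=15: x=[15.1400 17.2100 22.2800 30.3000 29.7200 25.0700 21.2800] k=[11 18 26 25 30 28 23]
t=16: x=[11.4900 18.0700 25.3700 25.4200 29.5100 27.7900 23.3500] k=[13 16 27 25 31 30 25]
t=17: x=[13.2100 16.5600 26.0900 25.5600 30.5100 29.7200 25.3500] k=[16 14 25 24 31 32 25]
t=18: x=[15.8600 14.9100 24.1600 24.5600 30.5800 31.4400 25.4900] k=[16 10 24 24 33 36 23]
t=19: x=[15.5800 11.4000 23.0200 24.6300 32.5800 34.8800 23.9100] k=[12 6 20 22 37 31 27]

[0.1043, 0.0522, 0.1739, 0.1913, 0.3217, 0.2696, 0.2348]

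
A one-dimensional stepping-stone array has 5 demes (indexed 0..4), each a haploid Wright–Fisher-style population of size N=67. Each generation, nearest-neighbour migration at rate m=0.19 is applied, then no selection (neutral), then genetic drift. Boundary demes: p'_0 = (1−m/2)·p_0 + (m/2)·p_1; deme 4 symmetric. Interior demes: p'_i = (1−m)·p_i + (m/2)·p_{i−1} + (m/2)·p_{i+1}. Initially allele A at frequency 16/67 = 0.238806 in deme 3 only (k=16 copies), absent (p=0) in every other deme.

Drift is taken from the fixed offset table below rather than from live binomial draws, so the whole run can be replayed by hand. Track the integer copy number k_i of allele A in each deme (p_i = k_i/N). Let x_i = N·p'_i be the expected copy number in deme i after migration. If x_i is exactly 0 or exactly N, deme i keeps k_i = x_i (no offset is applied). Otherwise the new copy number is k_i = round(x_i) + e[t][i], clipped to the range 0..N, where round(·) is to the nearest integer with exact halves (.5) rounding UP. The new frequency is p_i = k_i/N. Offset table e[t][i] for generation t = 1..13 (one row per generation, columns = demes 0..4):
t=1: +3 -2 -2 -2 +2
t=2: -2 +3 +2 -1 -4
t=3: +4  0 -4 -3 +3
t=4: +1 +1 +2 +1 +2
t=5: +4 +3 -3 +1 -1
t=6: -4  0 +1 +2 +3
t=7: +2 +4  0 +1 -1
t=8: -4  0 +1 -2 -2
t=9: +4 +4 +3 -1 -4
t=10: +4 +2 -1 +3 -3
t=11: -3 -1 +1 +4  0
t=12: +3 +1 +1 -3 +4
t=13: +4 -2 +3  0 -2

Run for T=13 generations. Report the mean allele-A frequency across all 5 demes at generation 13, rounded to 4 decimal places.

0.1194

t=0: k=[0 0 0 16 0]
t=1: x=[0.0000 0.0000 1.5200 12.9600 1.5200] k=[0 0 0 11 4]
t=2: x=[0.0000 0.0000 1.0450 9.2900 4.6650] k=[0 0 3 8 1]
t=3: x=[0.0000 0.2850 3.1900 6.8600 1.6650] k=[0 0 0 4 5]
t=4: x=[0.0000 0.0000 0.3800 3.7150 4.9050] k=[0 0 2 5 7]
t=5: x=[0.0000 0.1900 2.0950 4.9050 6.8100] k=[0 3 0 6 6]
t=6: x=[0.2850 2.4300 0.8550 5.4300 6.0000] k=[0 2 2 7 9]
t=7: x=[0.1900 1.8100 2.4750 6.7150 8.8100] k=[2 6 2 8 8]
t=8: x=[2.3800 5.2400 2.9500 7.4300 8.0000] k=[0 5 4 5 6]
t=9: x=[0.4750 4.4300 4.1900 5.0000 5.9050] k=[4 8 7 4 2]
t=10: x=[4.3800 7.5250 6.8100 4.0950 2.1900] k=[8 10 6 7 0]
t=11: x=[8.1900 9.4300 6.4750 6.2400 0.6650] k=[5 8 7 10 1]
t=12: x=[5.2850 7.6200 7.3800 8.8600 1.8550] k=[8 9 8 6 6]
t=13: x=[8.0950 8.8100 7.9050 6.1900 6.0000] k=[12 7 11 6 4]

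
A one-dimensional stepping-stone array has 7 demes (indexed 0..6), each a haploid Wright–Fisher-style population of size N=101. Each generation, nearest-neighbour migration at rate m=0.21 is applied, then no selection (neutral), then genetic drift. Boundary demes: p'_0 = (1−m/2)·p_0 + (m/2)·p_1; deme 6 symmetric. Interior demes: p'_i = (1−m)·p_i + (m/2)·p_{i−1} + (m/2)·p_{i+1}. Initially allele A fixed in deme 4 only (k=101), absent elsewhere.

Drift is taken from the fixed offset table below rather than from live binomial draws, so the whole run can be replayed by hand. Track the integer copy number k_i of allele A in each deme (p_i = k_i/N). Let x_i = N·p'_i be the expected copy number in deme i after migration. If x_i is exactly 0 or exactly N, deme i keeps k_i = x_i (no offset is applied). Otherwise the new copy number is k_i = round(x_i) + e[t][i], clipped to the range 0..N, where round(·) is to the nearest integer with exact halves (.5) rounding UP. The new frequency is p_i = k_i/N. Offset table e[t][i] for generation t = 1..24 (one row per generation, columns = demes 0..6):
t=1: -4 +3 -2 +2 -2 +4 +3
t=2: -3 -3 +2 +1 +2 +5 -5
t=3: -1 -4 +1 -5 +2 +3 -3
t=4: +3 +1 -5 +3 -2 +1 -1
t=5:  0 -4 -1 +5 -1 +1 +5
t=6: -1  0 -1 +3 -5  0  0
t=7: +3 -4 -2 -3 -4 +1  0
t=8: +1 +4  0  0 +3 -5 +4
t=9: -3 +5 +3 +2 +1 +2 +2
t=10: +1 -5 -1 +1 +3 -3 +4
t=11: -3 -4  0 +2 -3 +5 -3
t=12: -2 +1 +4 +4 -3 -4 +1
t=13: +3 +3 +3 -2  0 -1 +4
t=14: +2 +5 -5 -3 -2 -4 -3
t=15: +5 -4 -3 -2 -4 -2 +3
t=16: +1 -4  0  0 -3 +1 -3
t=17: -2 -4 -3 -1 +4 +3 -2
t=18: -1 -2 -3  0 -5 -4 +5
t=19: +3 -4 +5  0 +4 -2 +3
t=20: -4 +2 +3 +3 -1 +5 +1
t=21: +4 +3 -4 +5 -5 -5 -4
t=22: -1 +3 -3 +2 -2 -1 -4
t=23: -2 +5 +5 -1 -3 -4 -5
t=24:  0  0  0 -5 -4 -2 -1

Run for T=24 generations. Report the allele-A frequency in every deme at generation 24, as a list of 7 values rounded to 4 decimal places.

t=0: k=[0 0 0 0 101 0 0]
t=1: x=[0.0000 0.0000 0.0000 10.6050 79.7900 10.6050 0.0000] k=[0 0 0 13 78 15 0]
t=2: x=[0.0000 0.0000 1.3650 18.4600 64.5600 20.0400 1.5750] k=[0 0 3 19 67 25 0]
t=3: x=[0.0000 0.3150 4.3650 22.3600 57.5500 26.7850 2.6250] k=[0 0 5 17 60 30 0]
t=4: x=[0.0000 0.5250 5.7350 20.2550 52.3350 30.0000 3.1500] k=[0 2 1 23 50 31 2]
t=5: x=[0.2100 1.6850 3.4150 23.5250 45.1700 29.9500 5.0450] k=[0 0 2 29 44 31 10]
t=6: x=[0.0000 0.2100 4.6250 27.7400 41.0600 30.1600 12.2050] k=[0 0 4 31 36 30 12]
t=7: x=[0.0000 0.4200 6.4150 28.6900 34.8450 28.7400 13.8900] k=[0 0 4 26 31 30 14]
t=8: x=[0.0000 0.4200 5.8900 24.2150 30.3700 28.4250 15.6800] k=[0 4 6 24 33 23 20]
t=9: x=[0.4200 3.7900 7.6800 23.0550 31.0050 23.7350 20.3150] k=[0 9 11 25 32 26 22]
t=10: x=[0.9450 8.2650 12.2600 24.2650 30.6350 26.2100 22.4200] k=[2 3 11 25 34 23 26]
t=11: x=[2.1050 3.7350 11.6300 24.4750 31.9000 24.4700 25.6850] k=[0 0 12 26 29 29 23]
t=12: x=[0.0000 1.2600 12.2100 24.8450 28.6850 28.3700 23.6300] k=[0 2 16 29 26 24 25]
t=13: x=[0.2100 3.2600 15.8950 27.3200 26.1050 24.3150 24.8950] k=[3 6 19 25 26 23 29]
t=14: x=[3.3150 7.0500 18.2650 24.4750 25.5800 23.9450 28.3700] k=[5 12 13 21 24 20 25]
t=15: x=[5.7350 11.3700 13.7350 20.4750 23.2650 20.9450 24.4750] k=[11 7 11 18 19 19 27]
t=16: x=[10.5800 7.8400 11.3150 17.3700 18.8950 19.8400 26.1600] k=[12 4 11 17 16 21 23]
t=17: x=[11.1600 5.5750 10.8950 16.2650 16.6300 20.6850 22.7900] k=[9 2 8 15 21 24 21]
t=18: x=[8.2650 3.3650 8.1050 14.8950 20.6850 23.3700 21.3150] k=[7 1 5 15 16 19 26]
t=19: x=[6.3700 2.0500 5.6300 14.0550 16.2100 19.4200 25.2650] k=[9 0 11 14 20 17 28]
t=20: x=[8.0550 2.1000 10.1600 14.3150 19.0550 18.4700 26.8450] k=[4 4 13 17 18 23 28]
t=21: x=[4.0000 4.9450 12.4750 16.6850 18.4200 23.0000 27.4750] k=[8 8 8 22 13 18 23]
t=22: x=[8.0000 8.0000 9.4700 19.5850 14.4700 18.0000 22.4750] k=[7 11 6 22 12 17 18]
t=23: x=[7.4200 10.0550 8.2050 19.2700 13.5750 16.5800 17.8950] k=[5 15 13 18 11 13 13]
t=24: x=[6.0500 13.7400 13.7350 16.7400 11.9450 12.7900 13.0000] k=[6 14 14 12 8 11 12]

[0.0594, 0.1386, 0.1386, 0.1188, 0.0792, 0.1089, 0.1188]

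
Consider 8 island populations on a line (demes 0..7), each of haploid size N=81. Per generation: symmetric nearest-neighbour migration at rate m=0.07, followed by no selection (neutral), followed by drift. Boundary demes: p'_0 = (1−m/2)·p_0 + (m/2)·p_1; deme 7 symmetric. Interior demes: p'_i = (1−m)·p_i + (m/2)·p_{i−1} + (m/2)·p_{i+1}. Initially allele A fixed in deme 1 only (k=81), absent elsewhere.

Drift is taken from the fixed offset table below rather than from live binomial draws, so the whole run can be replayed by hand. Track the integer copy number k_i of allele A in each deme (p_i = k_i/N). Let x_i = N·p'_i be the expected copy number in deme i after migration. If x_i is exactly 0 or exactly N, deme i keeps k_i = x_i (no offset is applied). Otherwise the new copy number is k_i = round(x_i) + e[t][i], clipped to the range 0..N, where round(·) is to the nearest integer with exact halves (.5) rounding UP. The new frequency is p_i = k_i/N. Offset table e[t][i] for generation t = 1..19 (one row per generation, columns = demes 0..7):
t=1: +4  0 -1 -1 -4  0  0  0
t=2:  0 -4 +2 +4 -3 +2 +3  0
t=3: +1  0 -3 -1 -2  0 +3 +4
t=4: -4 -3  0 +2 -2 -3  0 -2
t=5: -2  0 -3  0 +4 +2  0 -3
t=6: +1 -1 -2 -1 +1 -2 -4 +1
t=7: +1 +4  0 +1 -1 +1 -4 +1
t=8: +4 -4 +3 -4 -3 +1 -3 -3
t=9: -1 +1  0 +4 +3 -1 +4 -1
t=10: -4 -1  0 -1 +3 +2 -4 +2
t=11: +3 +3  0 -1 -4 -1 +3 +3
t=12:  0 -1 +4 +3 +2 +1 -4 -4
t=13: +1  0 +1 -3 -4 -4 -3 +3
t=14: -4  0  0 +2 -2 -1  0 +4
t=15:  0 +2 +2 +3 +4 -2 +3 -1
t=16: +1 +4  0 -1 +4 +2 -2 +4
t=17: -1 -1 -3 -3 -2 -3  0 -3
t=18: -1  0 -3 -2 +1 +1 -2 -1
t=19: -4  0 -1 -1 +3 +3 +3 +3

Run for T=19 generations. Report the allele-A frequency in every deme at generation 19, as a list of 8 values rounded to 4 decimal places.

t=0: k=[0 81 0 0 0 0 0 0]
t=1: x=[2.8350 75.3300 2.8350 0.0000 0.0000 0.0000 0.0000 0.0000] k=[7 75 2 0 0 0 0 0]
t=2: x=[9.3800 70.0650 4.4850 0.0700 0.0000 0.0000 0.0000 0.0000] k=[9 66 6 4 0 0 0 0]
t=3: x=[10.9950 61.9050 8.0300 3.9300 0.1400 0.0000 0.0000 0.0000] k=[12 62 5 3 0 0 0 0]
t=4: x=[13.7500 58.2550 6.9250 2.9650 0.1050 0.0000 0.0000 0.0000] k=[10 55 7 5 0 0 0 0]
t=5: x=[11.5750 51.7450 8.6100 4.8950 0.1750 0.0000 0.0000 0.0000] k=[10 52 6 5 4 0 0 0]
t=6: x=[11.4700 48.9200 7.5750 5.0000 3.8950 0.1400 0.0000 0.0000] k=[12 48 6 4 5 0 0 0]
t=7: x=[13.2600 45.2700 7.4000 4.1050 4.7900 0.1750 0.0000 0.0000] k=[14 49 7 5 4 1 0 0]
t=8: x=[15.2250 46.3050 8.4000 5.0350 3.9300 1.0700 0.0350 0.0000] k=[19 42 11 1 1 2 0 0]
t=9: x=[19.8050 40.1100 11.7350 1.3500 1.0350 1.8950 0.0700 0.0000] k=[19 41 12 5 4 1 4 0]
t=10: x=[19.7700 39.2150 12.7700 5.2100 3.9300 1.2100 3.7550 0.1400] k=[16 38 13 4 7 3 0 2]
t=11: x=[16.7700 36.3550 13.5600 4.4200 6.7550 3.0350 0.1750 1.9300] k=[20 39 14 3 3 2 3 5]
t=12: x=[20.6650 37.4600 14.4900 3.3850 2.9650 2.0700 3.0350 4.9300] k=[21 36 18 6 5 3 0 1]
t=13: x=[21.5250 34.8450 18.2100 6.3850 4.9650 2.9650 0.1400 0.9650] k=[23 35 19 3 1 0 0 4]
t=14: x=[23.4200 34.0200 19.0000 3.4900 1.0350 0.0350 0.1400 3.8600] k=[19 34 19 5 0 0 0 8]
t=15: x=[19.5250 32.9500 19.0350 5.3150 0.1750 0.0000 0.2800 7.7200] k=[20 35 21 8 4 0 3 7]
t=16: x=[20.5250 33.9850 21.0350 8.3150 4.0000 0.2450 3.0350 6.8600] k=[22 38 21 7 8 2 1 11]
t=17: x=[22.5600 36.8450 21.1050 7.5250 7.7550 2.1750 1.3850 10.6500] k=[22 36 18 5 6 0 1 8]
t=18: x=[22.4900 34.8800 18.1750 5.4900 5.7550 0.2450 1.2100 7.7550] k=[21 35 15 3 7 1 0 7]
t=19: x=[21.4900 33.8100 15.2800 3.5600 6.6500 1.1750 0.2800 6.7550] k=[17 34 14 3 10 4 3 10]

[0.2099, 0.4198, 0.1728, 0.0370, 0.1235, 0.0494, 0.0370, 0.1235]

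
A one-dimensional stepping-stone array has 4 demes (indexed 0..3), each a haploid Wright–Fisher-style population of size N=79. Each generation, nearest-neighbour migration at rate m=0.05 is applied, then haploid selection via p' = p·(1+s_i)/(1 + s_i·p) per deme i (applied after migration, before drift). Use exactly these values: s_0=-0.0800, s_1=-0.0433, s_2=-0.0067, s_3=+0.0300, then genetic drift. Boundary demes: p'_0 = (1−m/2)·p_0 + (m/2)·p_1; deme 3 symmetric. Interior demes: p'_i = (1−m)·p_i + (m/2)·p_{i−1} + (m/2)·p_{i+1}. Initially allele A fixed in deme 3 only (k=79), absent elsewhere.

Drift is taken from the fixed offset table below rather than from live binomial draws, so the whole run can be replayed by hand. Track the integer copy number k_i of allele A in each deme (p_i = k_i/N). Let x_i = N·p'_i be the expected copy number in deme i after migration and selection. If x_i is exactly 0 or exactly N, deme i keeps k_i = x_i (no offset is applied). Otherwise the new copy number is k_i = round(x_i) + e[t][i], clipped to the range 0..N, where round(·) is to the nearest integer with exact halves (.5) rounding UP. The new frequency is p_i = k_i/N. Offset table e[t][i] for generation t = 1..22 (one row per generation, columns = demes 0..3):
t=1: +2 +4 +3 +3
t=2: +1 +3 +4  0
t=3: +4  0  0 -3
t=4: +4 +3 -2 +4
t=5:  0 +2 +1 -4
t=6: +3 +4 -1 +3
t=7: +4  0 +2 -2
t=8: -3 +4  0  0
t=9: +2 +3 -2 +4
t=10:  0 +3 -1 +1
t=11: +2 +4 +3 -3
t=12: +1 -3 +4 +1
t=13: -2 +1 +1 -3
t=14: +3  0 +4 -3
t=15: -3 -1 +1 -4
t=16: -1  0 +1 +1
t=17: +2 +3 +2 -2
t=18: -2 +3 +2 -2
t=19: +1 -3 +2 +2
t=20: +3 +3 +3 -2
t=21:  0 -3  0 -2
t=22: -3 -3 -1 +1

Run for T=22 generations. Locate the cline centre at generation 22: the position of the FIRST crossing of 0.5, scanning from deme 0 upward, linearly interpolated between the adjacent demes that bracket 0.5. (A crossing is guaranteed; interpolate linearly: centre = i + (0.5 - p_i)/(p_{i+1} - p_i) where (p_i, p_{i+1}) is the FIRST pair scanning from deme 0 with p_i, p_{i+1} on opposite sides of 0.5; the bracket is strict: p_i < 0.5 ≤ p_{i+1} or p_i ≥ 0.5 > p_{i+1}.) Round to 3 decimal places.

t=0: k=[0 0 0 79]
t=1: x=[0.0000 0.0000 1.9621 77.0811] k=[0 0 5 79]
t=2: x=[0.0000 0.1196 6.6838 77.2027] k=[0 3 11 77]
t=3: x=[0.0690 2.9948 12.3797 75.4515] k=[4 3 12 72]
t=4: x=[3.6718 3.1148 13.2009 70.7216] k=[8 6 11 75]
t=5: x=[7.3734 5.9277 12.4045 73.5519] k=[7 8 13 70]
t=6: x=[6.5093 7.7838 14.2214 68.8396] k=[10 12 13 72]
t=7: x=[9.3411 11.5322 14.3708 70.7461] k=[13 12 16 69]
t=8: x=[12.0959 11.6776 17.1346 67.9588] k=[9 16 17 68]
t=9: x=[8.5202 15.2966 18.1558 67.0283] k=[11 18 16 71]
t=10: x=[10.3987 17.1726 17.3339 69.8665] k=[10 20 16 71]
t=11: x=[9.5289 19.0038 17.3837 69.8665] k=[12 23 20 67]
t=12: x=[11.4351 21.9416 21.1457 66.1463] k=[12 19 25 67]
t=13: x=[11.3408 18.3442 25.7831 66.2688] k=[9 19 27 63]
t=14: x=[8.5905 18.3197 27.5792 62.4894] k=[12 18 32 59]
t=15: x=[11.3172 17.5874 32.1967 58.7730] k=[8 17 33 55]
t=16: x=[7.6306 16.5875 33.0207 54.9473] k=[7 17 34 56]
t=17: x=[6.7193 16.5875 33.9947 55.9357] k=[9 20 36 54]
t=18: x=[8.6139 19.4683 35.9183 54.0572] k=[7 22 38 52]
t=19: x=[6.8361 21.3288 37.8175 52.1761] k=[8 18 40 54]
t=20: x=[7.6539 17.6850 39.6672 54.1562] k=[11 21 43 52]
t=21: x=[10.4693 20.6184 42.5431 52.3000] k=[10 18 43 50]
t=22: x=[9.4819 17.8070 42.4180 50.3668] k=[6 15 41 51]

1.942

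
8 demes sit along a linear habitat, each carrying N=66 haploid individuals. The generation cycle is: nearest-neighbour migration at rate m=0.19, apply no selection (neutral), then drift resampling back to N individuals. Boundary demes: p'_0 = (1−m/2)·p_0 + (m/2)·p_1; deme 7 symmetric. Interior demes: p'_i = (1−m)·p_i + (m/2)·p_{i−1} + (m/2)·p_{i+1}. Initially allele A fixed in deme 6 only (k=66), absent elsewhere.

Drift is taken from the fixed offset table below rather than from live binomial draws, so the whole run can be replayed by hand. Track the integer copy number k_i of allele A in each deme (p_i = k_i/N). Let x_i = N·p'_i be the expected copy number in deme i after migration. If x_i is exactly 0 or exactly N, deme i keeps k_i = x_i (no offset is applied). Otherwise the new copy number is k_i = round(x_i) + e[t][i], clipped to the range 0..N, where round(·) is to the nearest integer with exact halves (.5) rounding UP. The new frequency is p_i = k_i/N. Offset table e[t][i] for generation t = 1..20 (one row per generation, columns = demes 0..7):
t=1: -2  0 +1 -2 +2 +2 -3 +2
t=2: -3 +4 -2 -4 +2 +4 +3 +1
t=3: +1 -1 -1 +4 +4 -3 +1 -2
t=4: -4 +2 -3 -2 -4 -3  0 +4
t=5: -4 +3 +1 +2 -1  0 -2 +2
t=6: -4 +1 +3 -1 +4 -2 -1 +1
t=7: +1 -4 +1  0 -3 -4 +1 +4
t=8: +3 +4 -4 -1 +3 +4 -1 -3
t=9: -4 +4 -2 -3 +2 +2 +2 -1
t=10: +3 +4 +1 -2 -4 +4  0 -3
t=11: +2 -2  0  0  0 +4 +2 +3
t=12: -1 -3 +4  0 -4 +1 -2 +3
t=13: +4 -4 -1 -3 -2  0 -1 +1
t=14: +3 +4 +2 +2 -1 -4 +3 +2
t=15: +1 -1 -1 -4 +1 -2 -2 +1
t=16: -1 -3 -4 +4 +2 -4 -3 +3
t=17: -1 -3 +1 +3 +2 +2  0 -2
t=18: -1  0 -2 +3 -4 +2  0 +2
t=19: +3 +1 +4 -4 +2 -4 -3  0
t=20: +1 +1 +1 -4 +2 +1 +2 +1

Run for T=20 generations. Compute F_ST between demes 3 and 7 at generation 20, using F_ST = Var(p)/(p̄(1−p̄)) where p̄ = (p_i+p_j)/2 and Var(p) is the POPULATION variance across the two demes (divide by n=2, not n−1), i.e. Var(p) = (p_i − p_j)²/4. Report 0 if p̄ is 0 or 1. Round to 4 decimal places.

0.2450

t=0: k=[0 0 0 0 0 0 66 0]
t=1: x=[0.0000 0.0000 0.0000 0.0000 0.0000 6.2700 53.4600 6.2700] k=[0 0 0 0 0 8 50 8]
t=2: x=[0.0000 0.0000 0.0000 0.0000 0.7600 11.2300 42.0200 11.9900] k=[0 0 0 0 3 15 45 13]
t=3: x=[0.0000 0.0000 0.0000 0.2850 3.8550 16.7100 39.1100 16.0400] k=[0 0 0 4 8 14 40 14]
t=4: x=[0.0000 0.0000 0.3800 4.0000 8.1900 15.9000 35.0600 16.4700] k=[0 0 0 2 4 13 35 20]
t=5: x=[0.0000 0.0000 0.1900 2.0000 4.6650 14.2350 31.4850 21.4250] k=[0 0 1 4 4 14 29 23]
t=6: x=[0.0000 0.0950 1.1900 3.7150 4.9500 14.4750 27.0050 23.5700] k=[0 1 4 3 9 12 26 25]
t=7: x=[0.0950 1.1900 3.6200 3.6650 8.7150 13.0450 24.5750 25.0950] k=[1 0 5 4 6 9 26 29]
t=8: x=[0.9050 0.5700 4.4300 4.2850 6.0950 10.3300 24.6700 28.7150] k=[4 5 0 3 9 14 24 26]
t=9: x=[4.0950 4.4300 0.7600 3.2850 8.9050 14.4750 23.2400 25.8100] k=[0 8 0 0 11 16 25 25]
t=10: x=[0.7600 6.4800 0.7600 1.0450 10.4300 16.3800 24.1450 25.0000] k=[4 10 2 0 6 20 24 22]
t=11: x=[4.5700 8.6700 2.5700 0.7600 6.7600 19.0500 23.4300 22.1900] k=[7 7 3 1 7 23 25 25]
t=12: x=[7.0000 6.6200 3.1900 1.7600 7.9500 21.6700 24.8100 25.0000] k=[6 4 7 2 4 23 23 28]
t=13: x=[5.8100 4.4750 6.2400 2.6650 5.6150 21.1950 23.4750 27.5250] k=[10 0 5 0 4 21 22 29]
t=14: x=[9.0500 1.4250 4.0500 0.8550 5.2350 19.4800 22.5700 28.3350] k=[12 5 6 3 4 15 26 30]
t=15: x=[11.3350 5.7600 5.6200 3.3800 4.9500 15.0000 25.3350 29.6200] k=[12 5 5 0 6 13 23 31]
t=16: x=[11.3350 5.6650 4.5250 1.0450 6.0950 13.2850 22.8100 30.2400] k=[10 3 1 5 8 9 20 33]
t=17: x=[9.3350 3.4750 1.5700 4.9050 7.8100 9.9500 20.1900 31.7650] k=[8 0 3 8 10 12 20 30]
t=18: x=[7.2400 1.0450 3.1900 7.7150 10.0000 12.5700 20.1900 29.0500] k=[6 1 1 11 6 15 20 31]
t=19: x=[5.5250 1.4750 1.9500 9.5750 7.3300 14.6200 20.5700 29.9550] k=[9 2 6 6 9 11 18 30]
t=20: x=[8.3350 3.0450 5.6200 6.2850 8.9050 11.4750 18.4750 28.8600] k=[9 4 7 2 11 12 20 30]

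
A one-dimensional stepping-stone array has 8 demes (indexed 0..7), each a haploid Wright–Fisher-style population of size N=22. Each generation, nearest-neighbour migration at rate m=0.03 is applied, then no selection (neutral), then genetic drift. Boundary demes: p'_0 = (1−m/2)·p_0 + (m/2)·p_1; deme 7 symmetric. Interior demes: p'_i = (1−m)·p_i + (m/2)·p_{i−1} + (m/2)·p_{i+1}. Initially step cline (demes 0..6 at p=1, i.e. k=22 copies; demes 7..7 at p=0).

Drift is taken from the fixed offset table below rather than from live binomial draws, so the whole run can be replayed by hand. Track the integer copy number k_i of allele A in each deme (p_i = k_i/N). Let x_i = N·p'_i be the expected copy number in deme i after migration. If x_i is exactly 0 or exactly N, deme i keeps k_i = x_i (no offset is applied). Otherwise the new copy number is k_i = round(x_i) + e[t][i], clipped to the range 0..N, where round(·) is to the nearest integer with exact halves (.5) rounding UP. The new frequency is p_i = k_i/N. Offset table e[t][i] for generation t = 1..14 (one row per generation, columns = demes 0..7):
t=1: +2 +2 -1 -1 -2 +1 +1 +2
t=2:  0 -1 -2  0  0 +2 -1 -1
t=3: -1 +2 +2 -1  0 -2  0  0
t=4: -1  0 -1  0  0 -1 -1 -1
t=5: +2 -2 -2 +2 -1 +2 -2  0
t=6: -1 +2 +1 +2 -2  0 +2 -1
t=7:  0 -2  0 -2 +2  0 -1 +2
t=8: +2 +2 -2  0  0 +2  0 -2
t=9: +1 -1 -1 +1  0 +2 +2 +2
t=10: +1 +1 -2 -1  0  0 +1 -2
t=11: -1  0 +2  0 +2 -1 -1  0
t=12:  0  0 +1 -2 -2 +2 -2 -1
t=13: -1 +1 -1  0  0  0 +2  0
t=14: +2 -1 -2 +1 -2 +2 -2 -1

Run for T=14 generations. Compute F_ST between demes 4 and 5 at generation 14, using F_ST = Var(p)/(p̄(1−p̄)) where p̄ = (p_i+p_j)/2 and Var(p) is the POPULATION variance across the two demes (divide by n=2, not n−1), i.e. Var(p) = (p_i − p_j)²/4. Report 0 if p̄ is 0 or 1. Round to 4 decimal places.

0.1000

t=0: k=[22 22 22 22 22 22 22 0]
t=1: x=[22.0000 22.0000 22.0000 22.0000 22.0000 22.0000 21.6700 0.3300] k=[22 22 22 22 22 22 22 2]
t=2: x=[22.0000 22.0000 22.0000 22.0000 22.0000 22.0000 21.7000 2.3000] k=[22 22 22 22 22 22 21 1]
t=3: x=[22.0000 22.0000 22.0000 22.0000 22.0000 21.9850 20.7150 1.3000] k=[22 22 22 22 22 20 21 1]
t=4: x=[22.0000 22.0000 22.0000 22.0000 21.9700 20.0450 20.6850 1.3000] k=[22 22 22 22 22 19 20 0]
t=5: x=[22.0000 22.0000 22.0000 22.0000 21.9550 19.0600 19.6850 0.3000] k=[22 22 22 22 21 21 18 0]
t=6: x=[22.0000 22.0000 22.0000 21.9850 21.0150 20.9550 17.7750 0.2700] k=[22 22 22 22 19 21 20 0]
t=7: x=[22.0000 22.0000 22.0000 21.9550 19.0750 20.9550 19.7150 0.3000] k=[22 22 22 20 21 21 19 2]
t=8: x=[22.0000 22.0000 21.9700 20.0450 20.9850 20.9700 18.7750 2.2550] k=[22 22 20 20 21 22 19 0]
t=9: x=[22.0000 21.9700 20.0300 20.0150 21.0000 21.9400 18.7600 0.2850] k=[22 21 19 21 21 22 21 2]
t=10: x=[21.9850 20.9850 19.0600 20.9700 21.0150 21.9700 20.7300 2.2850] k=[22 22 17 20 21 22 22 0]
t=11: x=[22.0000 21.9250 17.1200 19.9700 21.0000 21.9850 21.6700 0.3300] k=[22 22 19 20 22 21 21 0]
t=12: x=[22.0000 21.9550 19.0600 20.0150 21.9550 21.0150 20.6850 0.3150] k=[22 22 20 18 20 22 19 0]
t=13: x=[22.0000 21.9700 20.0000 18.0600 20.0000 21.9250 18.7600 0.2850] k=[22 22 19 18 20 22 21 0]
t=14: x=[22.0000 21.9550 19.0300 18.0450 20.0000 21.9550 20.7000 0.3150] k=[22 21 17 19 18 22 19 0]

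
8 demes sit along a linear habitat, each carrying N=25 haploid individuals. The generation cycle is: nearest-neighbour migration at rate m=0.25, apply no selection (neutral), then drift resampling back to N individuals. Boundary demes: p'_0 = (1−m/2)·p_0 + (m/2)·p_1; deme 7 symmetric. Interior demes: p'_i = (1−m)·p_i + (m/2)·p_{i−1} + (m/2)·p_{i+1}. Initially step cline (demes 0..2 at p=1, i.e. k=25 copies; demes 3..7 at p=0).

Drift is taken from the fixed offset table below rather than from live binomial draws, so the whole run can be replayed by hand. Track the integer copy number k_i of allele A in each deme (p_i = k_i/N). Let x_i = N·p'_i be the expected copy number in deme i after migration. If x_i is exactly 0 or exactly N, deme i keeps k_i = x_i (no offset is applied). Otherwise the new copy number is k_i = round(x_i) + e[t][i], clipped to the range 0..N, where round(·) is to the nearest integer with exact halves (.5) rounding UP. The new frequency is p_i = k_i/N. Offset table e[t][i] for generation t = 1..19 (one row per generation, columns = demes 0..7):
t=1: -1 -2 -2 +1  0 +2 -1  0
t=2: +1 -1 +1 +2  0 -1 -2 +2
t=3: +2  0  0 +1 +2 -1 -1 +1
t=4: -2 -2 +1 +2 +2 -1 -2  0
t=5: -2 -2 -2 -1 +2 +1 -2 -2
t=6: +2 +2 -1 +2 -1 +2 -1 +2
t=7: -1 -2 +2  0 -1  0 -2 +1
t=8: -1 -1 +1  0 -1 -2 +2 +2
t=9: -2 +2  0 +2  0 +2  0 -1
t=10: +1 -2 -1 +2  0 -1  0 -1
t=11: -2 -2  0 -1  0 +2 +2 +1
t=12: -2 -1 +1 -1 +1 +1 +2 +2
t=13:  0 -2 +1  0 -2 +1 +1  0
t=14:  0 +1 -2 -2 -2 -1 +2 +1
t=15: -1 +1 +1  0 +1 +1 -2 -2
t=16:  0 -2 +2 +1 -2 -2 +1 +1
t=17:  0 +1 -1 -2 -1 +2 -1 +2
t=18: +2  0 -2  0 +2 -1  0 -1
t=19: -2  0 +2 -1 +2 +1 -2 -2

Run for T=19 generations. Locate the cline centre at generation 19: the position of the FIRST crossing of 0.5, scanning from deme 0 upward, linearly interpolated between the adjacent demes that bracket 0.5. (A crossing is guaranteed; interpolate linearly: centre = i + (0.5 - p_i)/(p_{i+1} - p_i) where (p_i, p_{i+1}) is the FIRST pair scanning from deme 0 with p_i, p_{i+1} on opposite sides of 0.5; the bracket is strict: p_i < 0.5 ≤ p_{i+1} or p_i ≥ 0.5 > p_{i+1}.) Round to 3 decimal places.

t=0: k=[25 25 25 0 0 0 0 0]
t=1: x=[25.0000 25.0000 21.8750 3.1250 0.0000 0.0000 0.0000 0.0000] k=[25 25 20 4 0 0 0 0]
t=2: x=[25.0000 24.3750 18.6250 5.5000 0.5000 0.0000 0.0000 0.0000] k=[25 23 20 8 1 0 0 0]
t=3: x=[24.7500 22.8750 18.8750 8.6250 1.7500 0.1250 0.0000 0.0000] k=[25 23 19 10 4 0 0 0]
t=4: x=[24.7500 22.7500 18.3750 10.3750 4.2500 0.5000 0.0000 0.0000] k=[23 21 19 12 6 0 0 0]
t=5: x=[22.7500 21.0000 18.3750 12.1250 6.0000 0.7500 0.0000 0.0000] k=[21 19 16 11 8 2 0 0]
t=6: x=[20.7500 18.8750 15.7500 11.2500 7.6250 2.5000 0.2500 0.0000] k=[23 21 15 13 7 5 0 0]
t=7: x=[22.7500 20.5000 15.5000 12.5000 7.5000 4.6250 0.6250 0.0000] k=[22 19 18 13 7 5 0 0]
t=8: x=[21.6250 19.2500 17.5000 12.8750 7.5000 4.6250 0.6250 0.0000] k=[21 18 19 13 7 3 3 0]
t=9: x=[20.6250 18.5000 18.1250 13.0000 7.2500 3.5000 2.6250 0.3750] k=[19 21 18 15 7 6 3 0]
t=10: x=[19.2500 20.3750 18.0000 14.3750 7.8750 5.7500 3.0000 0.3750] k=[20 18 17 16 8 5 3 0]
t=11: x=[19.7500 18.1250 17.0000 15.1250 8.6250 5.1250 2.8750 0.3750] k=[18 16 17 14 9 7 5 1]
t=12: x=[17.7500 16.3750 16.5000 13.7500 9.3750 7.0000 4.7500 1.5000] k=[16 15 18 13 10 8 7 4]
t=13: x=[15.8750 15.5000 17.0000 13.2500 10.1250 8.1250 6.7500 4.3750] k=[16 14 18 13 8 9 8 4]
t=14: x=[15.7500 14.7500 16.8750 13.0000 8.7500 8.7500 7.6250 4.5000] k=[16 16 15 11 7 8 10 6]
t=15: x=[16.0000 15.8750 14.6250 11.0000 7.6250 8.1250 9.2500 6.5000] k=[15 17 16 11 9 9 7 5]
t=16: x=[15.2500 16.6250 15.5000 11.3750 9.2500 8.7500 7.0000 5.2500] k=[15 15 18 12 7 7 8 6]
t=17: x=[15.0000 15.3750 16.8750 12.1250 7.6250 7.1250 7.6250 6.2500] k=[15 16 16 10 7 9 7 8]
t=18: x=[15.1250 15.8750 15.2500 10.3750 7.6250 8.5000 7.3750 7.8750] k=[17 16 13 10 10 8 7 7]
t=19: x=[16.8750 15.7500 13.0000 10.3750 9.7500 8.1250 7.1250 7.0000] k=[15 16 15 9 12 9 5 5]

2.417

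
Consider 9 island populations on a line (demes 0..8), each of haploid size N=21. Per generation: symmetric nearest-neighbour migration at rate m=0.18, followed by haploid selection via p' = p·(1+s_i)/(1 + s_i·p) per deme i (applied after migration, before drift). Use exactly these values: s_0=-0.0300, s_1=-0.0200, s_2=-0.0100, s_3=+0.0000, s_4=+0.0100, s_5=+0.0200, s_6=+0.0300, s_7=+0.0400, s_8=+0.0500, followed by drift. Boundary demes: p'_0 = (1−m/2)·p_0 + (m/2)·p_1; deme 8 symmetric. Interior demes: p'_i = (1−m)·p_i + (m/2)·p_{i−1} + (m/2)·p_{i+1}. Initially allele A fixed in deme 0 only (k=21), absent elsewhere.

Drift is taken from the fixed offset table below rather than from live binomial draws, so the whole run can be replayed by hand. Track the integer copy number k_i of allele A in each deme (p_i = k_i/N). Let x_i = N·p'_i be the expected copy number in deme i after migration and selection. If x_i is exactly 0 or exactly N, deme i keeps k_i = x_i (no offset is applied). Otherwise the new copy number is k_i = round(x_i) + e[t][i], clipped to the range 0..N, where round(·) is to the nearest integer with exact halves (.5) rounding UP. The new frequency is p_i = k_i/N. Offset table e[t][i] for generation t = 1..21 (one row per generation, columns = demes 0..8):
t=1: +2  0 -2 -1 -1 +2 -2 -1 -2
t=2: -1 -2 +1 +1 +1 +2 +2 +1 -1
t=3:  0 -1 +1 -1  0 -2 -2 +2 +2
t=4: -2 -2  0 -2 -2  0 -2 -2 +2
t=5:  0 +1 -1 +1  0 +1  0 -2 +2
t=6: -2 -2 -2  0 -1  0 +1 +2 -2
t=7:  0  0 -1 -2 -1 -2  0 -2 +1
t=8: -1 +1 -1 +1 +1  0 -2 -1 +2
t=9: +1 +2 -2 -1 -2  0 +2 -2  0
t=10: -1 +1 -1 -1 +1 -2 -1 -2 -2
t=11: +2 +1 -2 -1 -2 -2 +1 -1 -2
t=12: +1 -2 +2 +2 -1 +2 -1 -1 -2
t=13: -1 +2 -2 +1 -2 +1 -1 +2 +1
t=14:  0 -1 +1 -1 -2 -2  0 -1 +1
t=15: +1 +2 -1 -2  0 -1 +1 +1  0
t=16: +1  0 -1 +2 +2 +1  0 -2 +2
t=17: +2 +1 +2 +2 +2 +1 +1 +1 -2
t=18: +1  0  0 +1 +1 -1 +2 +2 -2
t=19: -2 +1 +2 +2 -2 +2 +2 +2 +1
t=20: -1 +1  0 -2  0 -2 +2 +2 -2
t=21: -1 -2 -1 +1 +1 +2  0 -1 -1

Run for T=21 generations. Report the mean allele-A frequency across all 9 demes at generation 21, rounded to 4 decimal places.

t=0: k=[21 0 0 0 0 0 0 0 0]
t=1: x=[19.0570 1.8555 0.0000 0.0000 0.0000 0.0000 0.0000 0.0000 0.0000] k=[21 2 0 0 0 0 0 0 0]
t=2: x=[19.2415 3.4711 0.1782 0.0000 0.0000 0.0000 0.0000 0.0000 0.0000] k=[18 1 1 0 0 0 0 0 0]
t=3: x=[16.3608 2.4854 0.9013 0.0900 0.0000 0.0000 0.0000 0.0000 0.0000] k=[16 1 2 0 0 0 0 0 0]
t=4: x=[14.5143 2.3968 1.7141 0.1800 0.0000 0.0000 0.0000 0.0000 0.0000] k=[13 0 2 0 0 0 0 0 0]
t=5: x=[11.6724 1.3247 1.6249 0.1800 0.0000 0.0000 0.0000 0.0000 0.0000] k=[12 2 1 1 0 0 0 0 0]
t=6: x=[10.9405 2.7612 1.0797 0.9100 0.0909 0.0000 0.0000 0.0000 0.0000] k=[9 1 0 1 0 0 0 0 0]
t=7: x=[8.1277 1.5999 0.1782 0.8200 0.0909 0.0000 0.0000 0.0000 0.0000] k=[8 2 0 0 0 0 0 0 0]
t=8: x=[7.3141 2.3180 0.1782 0.0000 0.0000 0.0000 0.0000 0.0000 0.0000] k=[6 3 0 0 0 0 0 0 0]
t=9: x=[5.6040 2.9484 0.2673 0.0000 0.0000 0.0000 0.0000 0.0000 0.0000] k=[7 5 0 0 0 0 0 0 0]
t=10: x=[6.6805 4.6564 0.4456 0.0000 0.0000 0.0000 0.0000 0.0000 0.0000] k=[6 6 0 0 0 0 0 0 0]
t=11: x=[5.8703 5.3788 0.5347 0.0000 0.0000 0.0000 0.0000 0.0000 0.0000] k=[8 6 0 0 0 0 0 0 0]
t=12: x=[7.6711 5.5570 0.5347 0.0000 0.0000 0.0000 0.0000 0.0000 0.0000] k=[9 4 3 0 0 0 0 0 0]
t=13: x=[8.3961 4.2906 2.7956 0.2700 0.0000 0.0000 0.0000 0.0000 0.0000] k=[7 6 1 1 0 0 0 0 0]
t=14: x=[6.7695 5.5570 1.4365 0.9100 0.0909 0.0000 0.0000 0.0000 0.0000] k=[7 5 2 0 0 0 0 0 0]
t=15: x=[6.6805 4.8344 2.0712 0.1800 0.0000 0.0000 0.0000 0.0000 0.0000] k=[8 7 1 0 0 0 0 0 0]
t=16: x=[7.7604 6.4593 1.4365 0.0900 0.0000 0.0000 0.0000 0.0000 0.0000] k=[9 6 0 2 0 0 0 0 0]
t=17: x=[8.5750 5.6462 0.7130 1.6400 0.1818 0.0000 0.0000 0.0000 0.0000] k=[11 7 3 4 2 0 0 0 0]
t=18: x=[10.4801 6.9060 3.4211 3.7300 2.0181 0.1836 0.0000 0.0000 0.0000] k=[11 7 3 5 3 0 0 0 0]
t=19: x=[10.4801 6.9060 3.5105 4.6400 2.9350 0.2753 0.0000 0.0000 0.0000] k=[8 8 6 7 1 2 0 0 0]
t=20: x=[7.8497 7.7211 6.2259 6.3700 1.6450 1.7617 0.1854 0.0000 0.0000] k=[7 9 6 4 2 0 2 0 0]
t=21: x=[7.0368 8.4478 6.0466 4.0000 2.0181 0.3671 1.6853 0.1871 0.0000] k=[6 6 5 5 3 2 2 0 0]

0.1534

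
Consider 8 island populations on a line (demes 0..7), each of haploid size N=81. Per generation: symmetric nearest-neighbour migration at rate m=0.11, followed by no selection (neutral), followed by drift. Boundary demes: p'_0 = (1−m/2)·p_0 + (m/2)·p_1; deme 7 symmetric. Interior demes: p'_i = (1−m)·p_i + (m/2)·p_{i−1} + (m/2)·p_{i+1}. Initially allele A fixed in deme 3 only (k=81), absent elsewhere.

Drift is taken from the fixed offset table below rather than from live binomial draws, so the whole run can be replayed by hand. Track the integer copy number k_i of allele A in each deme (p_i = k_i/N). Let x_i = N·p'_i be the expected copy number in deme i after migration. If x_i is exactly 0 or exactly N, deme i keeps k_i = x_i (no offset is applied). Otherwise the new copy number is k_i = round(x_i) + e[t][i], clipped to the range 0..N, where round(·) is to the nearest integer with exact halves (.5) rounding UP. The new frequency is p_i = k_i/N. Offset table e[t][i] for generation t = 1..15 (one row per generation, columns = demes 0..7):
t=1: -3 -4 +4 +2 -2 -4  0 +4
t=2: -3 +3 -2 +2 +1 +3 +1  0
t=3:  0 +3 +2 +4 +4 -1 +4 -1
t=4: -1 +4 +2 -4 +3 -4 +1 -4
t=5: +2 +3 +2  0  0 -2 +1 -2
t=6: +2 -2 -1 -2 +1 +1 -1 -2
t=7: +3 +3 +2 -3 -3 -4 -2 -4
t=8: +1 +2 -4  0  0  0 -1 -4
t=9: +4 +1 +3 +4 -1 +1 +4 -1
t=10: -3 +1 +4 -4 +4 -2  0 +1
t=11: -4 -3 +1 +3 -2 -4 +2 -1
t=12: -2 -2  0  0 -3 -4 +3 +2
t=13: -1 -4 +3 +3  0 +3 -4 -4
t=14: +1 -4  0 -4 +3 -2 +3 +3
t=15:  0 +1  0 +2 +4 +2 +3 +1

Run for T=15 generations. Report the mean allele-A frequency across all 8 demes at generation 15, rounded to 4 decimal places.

t=0: k=[0 0 0 81 0 0 0 0]
t=1: x=[0.0000 0.0000 4.4550 72.0900 4.4550 0.0000 0.0000 0.0000] k=[0 0 8 74 2 0 0 0]
t=2: x=[0.0000 0.4400 11.1900 66.4100 5.8500 0.1100 0.0000 0.0000] k=[0 3 9 68 7 3 0 0]
t=3: x=[0.1650 3.1650 11.9150 61.4000 10.1350 3.0550 0.1650 0.0000] k=[0 6 14 65 14 2 4 0]
t=4: x=[0.3300 6.1100 16.3650 59.3900 16.1450 2.7700 3.6700 0.2200] k=[0 10 18 55 19 0 5 0]
t=5: x=[0.5500 9.8900 19.5950 50.9850 19.9350 1.3200 4.4500 0.2750] k=[3 13 22 51 20 0 5 0]
t=6: x=[3.5500 12.9450 23.1000 47.7000 20.6050 1.3750 4.4500 0.2750] k=[6 11 22 46 22 2 3 0]
t=7: x=[6.2750 11.3300 22.7150 43.3600 22.2200 3.1550 2.7800 0.1650] k=[9 14 25 40 19 0 1 0]
t=8: x=[9.2750 14.3300 25.2200 38.0200 19.1100 1.1000 0.8900 0.0550] k=[10 16 21 38 19 1 0 0]
t=9: x=[10.3300 15.9450 21.6600 36.0200 19.0550 1.9350 0.0550 0.0000] k=[14 17 25 40 18 3 4 0]
t=10: x=[14.1650 17.2750 25.3850 37.9650 18.3850 3.8800 3.7250 0.2200] k=[11 18 29 34 22 2 4 1]
t=11: x=[11.3850 18.2200 28.6700 33.0650 21.5600 3.2100 3.7250 1.1650] k=[7 15 30 36 20 0 6 0]
t=12: x=[7.4400 15.3850 29.5050 34.7900 19.7800 1.4300 5.3400 0.3300] k=[5 13 30 35 17 0 8 2]
t=13: x=[5.4400 13.4950 29.3400 33.7350 17.0550 1.3750 7.2300 2.3300] k=[4 9 32 37 17 4 3 0]
t=14: x=[4.2750 9.9900 31.0100 35.6250 17.3850 4.6600 2.8900 0.1650] k=[5 6 31 32 20 3 6 3]
t=15: x=[5.0550 7.3200 29.6800 31.2850 19.7250 4.1000 5.6700 3.1650] k=[5 8 30 33 24 6 9 4]

0.1836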